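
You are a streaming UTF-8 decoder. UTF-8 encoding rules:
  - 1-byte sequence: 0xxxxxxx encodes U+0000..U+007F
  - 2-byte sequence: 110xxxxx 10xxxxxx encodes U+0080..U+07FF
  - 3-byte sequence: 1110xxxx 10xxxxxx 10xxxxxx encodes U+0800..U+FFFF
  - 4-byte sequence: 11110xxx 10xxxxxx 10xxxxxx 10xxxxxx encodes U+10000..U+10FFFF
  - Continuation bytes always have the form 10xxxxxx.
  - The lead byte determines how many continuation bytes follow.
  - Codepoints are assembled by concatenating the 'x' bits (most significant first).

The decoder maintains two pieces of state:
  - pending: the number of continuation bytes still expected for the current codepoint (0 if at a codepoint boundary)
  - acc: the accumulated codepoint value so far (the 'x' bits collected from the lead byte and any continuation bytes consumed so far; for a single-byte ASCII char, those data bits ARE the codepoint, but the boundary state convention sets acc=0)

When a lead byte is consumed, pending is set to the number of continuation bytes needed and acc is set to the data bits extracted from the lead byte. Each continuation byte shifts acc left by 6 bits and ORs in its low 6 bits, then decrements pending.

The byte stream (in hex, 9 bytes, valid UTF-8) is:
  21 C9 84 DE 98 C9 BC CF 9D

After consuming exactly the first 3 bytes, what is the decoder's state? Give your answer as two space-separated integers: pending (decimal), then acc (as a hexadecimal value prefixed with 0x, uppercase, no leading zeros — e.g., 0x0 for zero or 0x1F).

Byte[0]=21: 1-byte. pending=0, acc=0x0
Byte[1]=C9: 2-byte lead. pending=1, acc=0x9
Byte[2]=84: continuation. acc=(acc<<6)|0x04=0x244, pending=0

Answer: 0 0x244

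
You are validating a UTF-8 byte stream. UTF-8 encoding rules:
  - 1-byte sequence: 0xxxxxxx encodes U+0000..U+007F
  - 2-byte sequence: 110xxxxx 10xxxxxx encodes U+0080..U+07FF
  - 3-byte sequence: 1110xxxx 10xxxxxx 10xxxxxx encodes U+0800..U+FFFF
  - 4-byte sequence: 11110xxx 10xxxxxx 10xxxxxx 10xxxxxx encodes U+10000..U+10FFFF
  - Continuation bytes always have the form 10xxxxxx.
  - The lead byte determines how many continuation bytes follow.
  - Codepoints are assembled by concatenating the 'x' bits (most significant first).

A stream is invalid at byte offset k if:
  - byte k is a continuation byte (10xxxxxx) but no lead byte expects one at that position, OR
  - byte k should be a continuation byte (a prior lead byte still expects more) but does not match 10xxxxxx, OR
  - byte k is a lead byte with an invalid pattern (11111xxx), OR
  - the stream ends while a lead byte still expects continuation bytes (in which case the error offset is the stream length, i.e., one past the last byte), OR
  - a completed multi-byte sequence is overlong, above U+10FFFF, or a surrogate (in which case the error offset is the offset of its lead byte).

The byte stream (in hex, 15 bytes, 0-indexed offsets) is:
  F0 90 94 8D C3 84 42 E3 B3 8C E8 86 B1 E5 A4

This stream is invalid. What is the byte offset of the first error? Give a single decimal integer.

Byte[0]=F0: 4-byte lead, need 3 cont bytes. acc=0x0
Byte[1]=90: continuation. acc=(acc<<6)|0x10=0x10
Byte[2]=94: continuation. acc=(acc<<6)|0x14=0x414
Byte[3]=8D: continuation. acc=(acc<<6)|0x0D=0x1050D
Completed: cp=U+1050D (starts at byte 0)
Byte[4]=C3: 2-byte lead, need 1 cont bytes. acc=0x3
Byte[5]=84: continuation. acc=(acc<<6)|0x04=0xC4
Completed: cp=U+00C4 (starts at byte 4)
Byte[6]=42: 1-byte ASCII. cp=U+0042
Byte[7]=E3: 3-byte lead, need 2 cont bytes. acc=0x3
Byte[8]=B3: continuation. acc=(acc<<6)|0x33=0xF3
Byte[9]=8C: continuation. acc=(acc<<6)|0x0C=0x3CCC
Completed: cp=U+3CCC (starts at byte 7)
Byte[10]=E8: 3-byte lead, need 2 cont bytes. acc=0x8
Byte[11]=86: continuation. acc=(acc<<6)|0x06=0x206
Byte[12]=B1: continuation. acc=(acc<<6)|0x31=0x81B1
Completed: cp=U+81B1 (starts at byte 10)
Byte[13]=E5: 3-byte lead, need 2 cont bytes. acc=0x5
Byte[14]=A4: continuation. acc=(acc<<6)|0x24=0x164
Byte[15]: stream ended, expected continuation. INVALID

Answer: 15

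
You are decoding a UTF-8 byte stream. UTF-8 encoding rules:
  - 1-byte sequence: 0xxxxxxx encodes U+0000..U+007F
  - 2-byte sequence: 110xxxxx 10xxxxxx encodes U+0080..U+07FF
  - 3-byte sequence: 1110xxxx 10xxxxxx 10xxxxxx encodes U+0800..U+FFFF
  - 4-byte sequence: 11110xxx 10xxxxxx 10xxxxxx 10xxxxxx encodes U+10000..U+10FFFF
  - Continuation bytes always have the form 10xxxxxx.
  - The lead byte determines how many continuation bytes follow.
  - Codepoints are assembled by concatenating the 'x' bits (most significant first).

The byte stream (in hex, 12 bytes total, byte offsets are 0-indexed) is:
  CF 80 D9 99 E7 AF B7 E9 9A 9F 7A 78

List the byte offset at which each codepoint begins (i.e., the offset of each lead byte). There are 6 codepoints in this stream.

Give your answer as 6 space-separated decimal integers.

Answer: 0 2 4 7 10 11

Derivation:
Byte[0]=CF: 2-byte lead, need 1 cont bytes. acc=0xF
Byte[1]=80: continuation. acc=(acc<<6)|0x00=0x3C0
Completed: cp=U+03C0 (starts at byte 0)
Byte[2]=D9: 2-byte lead, need 1 cont bytes. acc=0x19
Byte[3]=99: continuation. acc=(acc<<6)|0x19=0x659
Completed: cp=U+0659 (starts at byte 2)
Byte[4]=E7: 3-byte lead, need 2 cont bytes. acc=0x7
Byte[5]=AF: continuation. acc=(acc<<6)|0x2F=0x1EF
Byte[6]=B7: continuation. acc=(acc<<6)|0x37=0x7BF7
Completed: cp=U+7BF7 (starts at byte 4)
Byte[7]=E9: 3-byte lead, need 2 cont bytes. acc=0x9
Byte[8]=9A: continuation. acc=(acc<<6)|0x1A=0x25A
Byte[9]=9F: continuation. acc=(acc<<6)|0x1F=0x969F
Completed: cp=U+969F (starts at byte 7)
Byte[10]=7A: 1-byte ASCII. cp=U+007A
Byte[11]=78: 1-byte ASCII. cp=U+0078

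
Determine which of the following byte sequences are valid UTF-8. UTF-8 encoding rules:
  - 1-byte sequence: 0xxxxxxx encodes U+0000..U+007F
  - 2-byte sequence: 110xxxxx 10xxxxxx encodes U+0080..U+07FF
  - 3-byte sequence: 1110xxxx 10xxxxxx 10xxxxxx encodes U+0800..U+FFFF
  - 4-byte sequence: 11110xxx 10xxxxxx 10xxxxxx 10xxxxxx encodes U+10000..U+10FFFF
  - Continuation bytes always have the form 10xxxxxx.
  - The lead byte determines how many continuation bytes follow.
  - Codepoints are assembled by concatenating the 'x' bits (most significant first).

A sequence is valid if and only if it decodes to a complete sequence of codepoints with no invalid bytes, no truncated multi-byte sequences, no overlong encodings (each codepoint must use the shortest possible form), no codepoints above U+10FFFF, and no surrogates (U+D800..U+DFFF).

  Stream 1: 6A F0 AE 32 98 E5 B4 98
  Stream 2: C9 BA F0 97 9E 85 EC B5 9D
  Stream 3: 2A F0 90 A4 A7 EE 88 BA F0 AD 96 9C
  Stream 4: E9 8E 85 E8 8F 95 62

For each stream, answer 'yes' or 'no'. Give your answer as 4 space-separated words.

Stream 1: error at byte offset 3. INVALID
Stream 2: decodes cleanly. VALID
Stream 3: decodes cleanly. VALID
Stream 4: decodes cleanly. VALID

Answer: no yes yes yes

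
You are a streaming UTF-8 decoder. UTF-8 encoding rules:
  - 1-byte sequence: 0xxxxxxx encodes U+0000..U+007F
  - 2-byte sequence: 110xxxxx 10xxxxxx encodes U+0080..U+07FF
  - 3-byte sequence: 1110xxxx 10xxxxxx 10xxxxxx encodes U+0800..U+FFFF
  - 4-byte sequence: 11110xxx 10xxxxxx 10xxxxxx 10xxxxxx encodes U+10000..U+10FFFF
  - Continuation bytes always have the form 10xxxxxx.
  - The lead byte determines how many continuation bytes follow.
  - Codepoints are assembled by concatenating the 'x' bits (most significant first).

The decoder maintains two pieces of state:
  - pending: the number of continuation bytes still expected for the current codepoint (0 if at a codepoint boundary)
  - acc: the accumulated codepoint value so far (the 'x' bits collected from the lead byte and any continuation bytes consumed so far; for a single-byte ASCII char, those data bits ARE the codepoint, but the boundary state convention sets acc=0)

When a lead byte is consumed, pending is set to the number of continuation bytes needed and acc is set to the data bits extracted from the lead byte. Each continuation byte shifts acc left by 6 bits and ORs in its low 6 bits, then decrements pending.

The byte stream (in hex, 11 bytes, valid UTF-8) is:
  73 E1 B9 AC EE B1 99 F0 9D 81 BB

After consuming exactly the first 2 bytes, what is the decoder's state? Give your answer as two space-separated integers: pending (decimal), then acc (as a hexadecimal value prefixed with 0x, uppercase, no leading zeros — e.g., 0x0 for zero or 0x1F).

Byte[0]=73: 1-byte. pending=0, acc=0x0
Byte[1]=E1: 3-byte lead. pending=2, acc=0x1

Answer: 2 0x1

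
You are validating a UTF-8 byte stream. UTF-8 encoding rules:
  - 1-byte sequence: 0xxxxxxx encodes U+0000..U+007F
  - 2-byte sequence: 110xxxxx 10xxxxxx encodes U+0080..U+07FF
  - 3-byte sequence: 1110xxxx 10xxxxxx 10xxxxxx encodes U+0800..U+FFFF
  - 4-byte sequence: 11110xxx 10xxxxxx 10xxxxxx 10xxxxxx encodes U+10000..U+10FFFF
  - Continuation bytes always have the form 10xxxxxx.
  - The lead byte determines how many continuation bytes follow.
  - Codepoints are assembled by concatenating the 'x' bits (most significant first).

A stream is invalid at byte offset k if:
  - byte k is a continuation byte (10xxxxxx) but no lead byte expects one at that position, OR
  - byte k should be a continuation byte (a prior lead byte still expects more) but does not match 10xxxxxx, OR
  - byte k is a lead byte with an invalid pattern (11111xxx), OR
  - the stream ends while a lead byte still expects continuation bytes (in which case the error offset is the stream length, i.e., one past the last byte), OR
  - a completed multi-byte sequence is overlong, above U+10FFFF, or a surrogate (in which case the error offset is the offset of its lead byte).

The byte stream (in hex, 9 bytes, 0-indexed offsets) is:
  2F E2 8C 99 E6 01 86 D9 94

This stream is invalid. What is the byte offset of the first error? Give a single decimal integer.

Byte[0]=2F: 1-byte ASCII. cp=U+002F
Byte[1]=E2: 3-byte lead, need 2 cont bytes. acc=0x2
Byte[2]=8C: continuation. acc=(acc<<6)|0x0C=0x8C
Byte[3]=99: continuation. acc=(acc<<6)|0x19=0x2319
Completed: cp=U+2319 (starts at byte 1)
Byte[4]=E6: 3-byte lead, need 2 cont bytes. acc=0x6
Byte[5]=01: expected 10xxxxxx continuation. INVALID

Answer: 5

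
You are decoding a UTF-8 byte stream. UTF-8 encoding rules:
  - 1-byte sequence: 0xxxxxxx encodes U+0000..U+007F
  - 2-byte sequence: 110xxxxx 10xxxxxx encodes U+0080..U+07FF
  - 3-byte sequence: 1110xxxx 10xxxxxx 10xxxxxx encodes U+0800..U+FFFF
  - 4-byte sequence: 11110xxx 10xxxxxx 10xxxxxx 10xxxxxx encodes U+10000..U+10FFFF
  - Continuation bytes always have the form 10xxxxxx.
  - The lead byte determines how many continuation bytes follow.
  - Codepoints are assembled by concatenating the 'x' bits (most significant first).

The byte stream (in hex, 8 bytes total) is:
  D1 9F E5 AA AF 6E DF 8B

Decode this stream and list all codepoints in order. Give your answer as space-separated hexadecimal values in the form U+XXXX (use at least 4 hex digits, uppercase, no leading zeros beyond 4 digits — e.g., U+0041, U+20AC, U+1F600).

Byte[0]=D1: 2-byte lead, need 1 cont bytes. acc=0x11
Byte[1]=9F: continuation. acc=(acc<<6)|0x1F=0x45F
Completed: cp=U+045F (starts at byte 0)
Byte[2]=E5: 3-byte lead, need 2 cont bytes. acc=0x5
Byte[3]=AA: continuation. acc=(acc<<6)|0x2A=0x16A
Byte[4]=AF: continuation. acc=(acc<<6)|0x2F=0x5AAF
Completed: cp=U+5AAF (starts at byte 2)
Byte[5]=6E: 1-byte ASCII. cp=U+006E
Byte[6]=DF: 2-byte lead, need 1 cont bytes. acc=0x1F
Byte[7]=8B: continuation. acc=(acc<<6)|0x0B=0x7CB
Completed: cp=U+07CB (starts at byte 6)

Answer: U+045F U+5AAF U+006E U+07CB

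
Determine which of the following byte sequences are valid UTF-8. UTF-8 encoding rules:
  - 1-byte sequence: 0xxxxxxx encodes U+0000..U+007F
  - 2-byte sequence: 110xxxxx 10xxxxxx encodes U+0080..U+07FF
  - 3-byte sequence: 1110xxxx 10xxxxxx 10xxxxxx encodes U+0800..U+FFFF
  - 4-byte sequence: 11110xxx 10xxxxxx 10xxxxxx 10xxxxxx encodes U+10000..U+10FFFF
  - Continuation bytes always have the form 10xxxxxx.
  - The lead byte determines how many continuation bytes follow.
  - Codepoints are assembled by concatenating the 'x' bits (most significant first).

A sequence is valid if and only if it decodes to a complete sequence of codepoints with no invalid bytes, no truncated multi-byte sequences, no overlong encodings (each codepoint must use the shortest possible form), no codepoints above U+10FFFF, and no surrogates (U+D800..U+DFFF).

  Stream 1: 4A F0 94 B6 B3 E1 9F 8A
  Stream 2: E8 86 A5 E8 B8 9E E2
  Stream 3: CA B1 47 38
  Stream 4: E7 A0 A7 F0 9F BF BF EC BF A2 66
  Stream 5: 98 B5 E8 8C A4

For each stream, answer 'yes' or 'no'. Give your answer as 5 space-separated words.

Stream 1: decodes cleanly. VALID
Stream 2: error at byte offset 7. INVALID
Stream 3: decodes cleanly. VALID
Stream 4: decodes cleanly. VALID
Stream 5: error at byte offset 0. INVALID

Answer: yes no yes yes no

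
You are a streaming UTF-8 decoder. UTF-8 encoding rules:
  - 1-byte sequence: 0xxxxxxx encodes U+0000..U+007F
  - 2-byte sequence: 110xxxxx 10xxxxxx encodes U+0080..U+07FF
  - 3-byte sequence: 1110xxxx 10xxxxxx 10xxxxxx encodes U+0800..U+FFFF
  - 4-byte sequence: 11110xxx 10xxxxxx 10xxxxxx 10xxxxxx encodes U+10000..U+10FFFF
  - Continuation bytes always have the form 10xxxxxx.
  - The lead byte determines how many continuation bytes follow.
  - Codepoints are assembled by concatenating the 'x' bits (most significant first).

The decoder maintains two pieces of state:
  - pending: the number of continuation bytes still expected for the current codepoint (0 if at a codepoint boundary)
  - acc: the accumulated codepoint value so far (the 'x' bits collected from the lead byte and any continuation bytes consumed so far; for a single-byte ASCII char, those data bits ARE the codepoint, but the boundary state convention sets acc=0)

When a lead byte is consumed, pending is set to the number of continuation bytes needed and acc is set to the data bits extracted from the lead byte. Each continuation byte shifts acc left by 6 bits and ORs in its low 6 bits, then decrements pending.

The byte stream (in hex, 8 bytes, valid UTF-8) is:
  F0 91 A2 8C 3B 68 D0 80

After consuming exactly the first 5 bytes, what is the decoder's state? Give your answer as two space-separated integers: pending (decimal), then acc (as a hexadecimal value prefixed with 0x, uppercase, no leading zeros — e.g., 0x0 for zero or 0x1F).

Answer: 0 0x0

Derivation:
Byte[0]=F0: 4-byte lead. pending=3, acc=0x0
Byte[1]=91: continuation. acc=(acc<<6)|0x11=0x11, pending=2
Byte[2]=A2: continuation. acc=(acc<<6)|0x22=0x462, pending=1
Byte[3]=8C: continuation. acc=(acc<<6)|0x0C=0x1188C, pending=0
Byte[4]=3B: 1-byte. pending=0, acc=0x0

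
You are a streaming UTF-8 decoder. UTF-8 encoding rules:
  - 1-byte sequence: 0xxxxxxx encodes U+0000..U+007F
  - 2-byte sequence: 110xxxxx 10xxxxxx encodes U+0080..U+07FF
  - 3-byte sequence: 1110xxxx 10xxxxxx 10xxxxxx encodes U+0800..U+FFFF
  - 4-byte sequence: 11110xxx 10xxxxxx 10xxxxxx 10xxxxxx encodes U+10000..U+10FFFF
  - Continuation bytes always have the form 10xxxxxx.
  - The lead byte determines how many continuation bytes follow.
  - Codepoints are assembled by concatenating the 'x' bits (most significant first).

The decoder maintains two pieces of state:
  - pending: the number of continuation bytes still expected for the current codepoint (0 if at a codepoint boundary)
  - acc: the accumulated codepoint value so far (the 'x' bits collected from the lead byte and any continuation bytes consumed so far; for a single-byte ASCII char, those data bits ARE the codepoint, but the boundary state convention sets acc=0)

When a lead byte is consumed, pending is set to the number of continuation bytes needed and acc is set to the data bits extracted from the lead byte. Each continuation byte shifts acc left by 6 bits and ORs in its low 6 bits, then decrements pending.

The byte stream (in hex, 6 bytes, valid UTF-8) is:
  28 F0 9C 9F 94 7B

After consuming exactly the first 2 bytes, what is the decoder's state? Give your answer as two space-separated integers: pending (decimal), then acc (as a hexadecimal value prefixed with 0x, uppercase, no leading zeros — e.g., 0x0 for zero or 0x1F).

Byte[0]=28: 1-byte. pending=0, acc=0x0
Byte[1]=F0: 4-byte lead. pending=3, acc=0x0

Answer: 3 0x0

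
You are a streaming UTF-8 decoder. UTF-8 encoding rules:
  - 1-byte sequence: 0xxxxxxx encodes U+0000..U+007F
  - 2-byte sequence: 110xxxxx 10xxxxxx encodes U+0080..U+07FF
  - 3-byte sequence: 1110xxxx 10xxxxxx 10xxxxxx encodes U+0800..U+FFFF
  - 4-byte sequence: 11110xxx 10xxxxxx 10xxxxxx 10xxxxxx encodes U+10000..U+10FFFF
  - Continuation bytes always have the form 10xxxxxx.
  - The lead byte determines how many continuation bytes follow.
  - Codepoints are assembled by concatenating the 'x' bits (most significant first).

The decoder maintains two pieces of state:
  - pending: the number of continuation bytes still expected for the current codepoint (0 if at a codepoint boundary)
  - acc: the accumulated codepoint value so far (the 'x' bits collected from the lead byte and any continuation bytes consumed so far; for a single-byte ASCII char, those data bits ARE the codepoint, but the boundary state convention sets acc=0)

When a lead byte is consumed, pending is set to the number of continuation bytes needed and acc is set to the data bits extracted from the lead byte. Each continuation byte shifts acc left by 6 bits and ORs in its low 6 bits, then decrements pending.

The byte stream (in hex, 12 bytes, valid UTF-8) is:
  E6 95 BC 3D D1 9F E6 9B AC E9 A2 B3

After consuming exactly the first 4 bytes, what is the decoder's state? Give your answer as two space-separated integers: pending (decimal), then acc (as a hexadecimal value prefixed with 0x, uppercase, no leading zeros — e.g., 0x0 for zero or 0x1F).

Answer: 0 0x0

Derivation:
Byte[0]=E6: 3-byte lead. pending=2, acc=0x6
Byte[1]=95: continuation. acc=(acc<<6)|0x15=0x195, pending=1
Byte[2]=BC: continuation. acc=(acc<<6)|0x3C=0x657C, pending=0
Byte[3]=3D: 1-byte. pending=0, acc=0x0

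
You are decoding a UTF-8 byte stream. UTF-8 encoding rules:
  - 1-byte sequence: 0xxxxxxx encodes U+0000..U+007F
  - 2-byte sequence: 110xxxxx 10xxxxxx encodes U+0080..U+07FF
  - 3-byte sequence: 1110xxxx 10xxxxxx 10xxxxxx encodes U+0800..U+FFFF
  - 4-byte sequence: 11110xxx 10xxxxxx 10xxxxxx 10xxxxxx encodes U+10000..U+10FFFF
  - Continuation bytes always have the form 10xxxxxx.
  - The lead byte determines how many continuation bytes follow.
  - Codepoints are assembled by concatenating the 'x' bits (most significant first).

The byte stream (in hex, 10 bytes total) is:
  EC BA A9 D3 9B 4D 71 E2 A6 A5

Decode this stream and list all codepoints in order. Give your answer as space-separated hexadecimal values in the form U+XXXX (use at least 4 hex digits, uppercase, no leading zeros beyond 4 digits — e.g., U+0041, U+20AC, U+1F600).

Byte[0]=EC: 3-byte lead, need 2 cont bytes. acc=0xC
Byte[1]=BA: continuation. acc=(acc<<6)|0x3A=0x33A
Byte[2]=A9: continuation. acc=(acc<<6)|0x29=0xCEA9
Completed: cp=U+CEA9 (starts at byte 0)
Byte[3]=D3: 2-byte lead, need 1 cont bytes. acc=0x13
Byte[4]=9B: continuation. acc=(acc<<6)|0x1B=0x4DB
Completed: cp=U+04DB (starts at byte 3)
Byte[5]=4D: 1-byte ASCII. cp=U+004D
Byte[6]=71: 1-byte ASCII. cp=U+0071
Byte[7]=E2: 3-byte lead, need 2 cont bytes. acc=0x2
Byte[8]=A6: continuation. acc=(acc<<6)|0x26=0xA6
Byte[9]=A5: continuation. acc=(acc<<6)|0x25=0x29A5
Completed: cp=U+29A5 (starts at byte 7)

Answer: U+CEA9 U+04DB U+004D U+0071 U+29A5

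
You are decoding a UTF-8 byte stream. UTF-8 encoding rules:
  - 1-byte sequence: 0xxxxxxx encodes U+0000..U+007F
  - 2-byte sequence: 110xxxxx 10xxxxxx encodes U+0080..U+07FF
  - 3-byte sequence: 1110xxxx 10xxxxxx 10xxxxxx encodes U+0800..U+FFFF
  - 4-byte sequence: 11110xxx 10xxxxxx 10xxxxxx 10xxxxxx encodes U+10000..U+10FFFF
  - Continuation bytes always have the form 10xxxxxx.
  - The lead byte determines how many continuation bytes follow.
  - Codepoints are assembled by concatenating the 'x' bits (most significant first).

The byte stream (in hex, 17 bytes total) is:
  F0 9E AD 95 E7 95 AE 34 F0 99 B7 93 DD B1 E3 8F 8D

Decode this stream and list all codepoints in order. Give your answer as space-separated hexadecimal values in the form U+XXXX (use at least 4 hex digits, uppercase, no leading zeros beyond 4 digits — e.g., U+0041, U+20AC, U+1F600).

Answer: U+1EB55 U+756E U+0034 U+19DD3 U+0771 U+33CD

Derivation:
Byte[0]=F0: 4-byte lead, need 3 cont bytes. acc=0x0
Byte[1]=9E: continuation. acc=(acc<<6)|0x1E=0x1E
Byte[2]=AD: continuation. acc=(acc<<6)|0x2D=0x7AD
Byte[3]=95: continuation. acc=(acc<<6)|0x15=0x1EB55
Completed: cp=U+1EB55 (starts at byte 0)
Byte[4]=E7: 3-byte lead, need 2 cont bytes. acc=0x7
Byte[5]=95: continuation. acc=(acc<<6)|0x15=0x1D5
Byte[6]=AE: continuation. acc=(acc<<6)|0x2E=0x756E
Completed: cp=U+756E (starts at byte 4)
Byte[7]=34: 1-byte ASCII. cp=U+0034
Byte[8]=F0: 4-byte lead, need 3 cont bytes. acc=0x0
Byte[9]=99: continuation. acc=(acc<<6)|0x19=0x19
Byte[10]=B7: continuation. acc=(acc<<6)|0x37=0x677
Byte[11]=93: continuation. acc=(acc<<6)|0x13=0x19DD3
Completed: cp=U+19DD3 (starts at byte 8)
Byte[12]=DD: 2-byte lead, need 1 cont bytes. acc=0x1D
Byte[13]=B1: continuation. acc=(acc<<6)|0x31=0x771
Completed: cp=U+0771 (starts at byte 12)
Byte[14]=E3: 3-byte lead, need 2 cont bytes. acc=0x3
Byte[15]=8F: continuation. acc=(acc<<6)|0x0F=0xCF
Byte[16]=8D: continuation. acc=(acc<<6)|0x0D=0x33CD
Completed: cp=U+33CD (starts at byte 14)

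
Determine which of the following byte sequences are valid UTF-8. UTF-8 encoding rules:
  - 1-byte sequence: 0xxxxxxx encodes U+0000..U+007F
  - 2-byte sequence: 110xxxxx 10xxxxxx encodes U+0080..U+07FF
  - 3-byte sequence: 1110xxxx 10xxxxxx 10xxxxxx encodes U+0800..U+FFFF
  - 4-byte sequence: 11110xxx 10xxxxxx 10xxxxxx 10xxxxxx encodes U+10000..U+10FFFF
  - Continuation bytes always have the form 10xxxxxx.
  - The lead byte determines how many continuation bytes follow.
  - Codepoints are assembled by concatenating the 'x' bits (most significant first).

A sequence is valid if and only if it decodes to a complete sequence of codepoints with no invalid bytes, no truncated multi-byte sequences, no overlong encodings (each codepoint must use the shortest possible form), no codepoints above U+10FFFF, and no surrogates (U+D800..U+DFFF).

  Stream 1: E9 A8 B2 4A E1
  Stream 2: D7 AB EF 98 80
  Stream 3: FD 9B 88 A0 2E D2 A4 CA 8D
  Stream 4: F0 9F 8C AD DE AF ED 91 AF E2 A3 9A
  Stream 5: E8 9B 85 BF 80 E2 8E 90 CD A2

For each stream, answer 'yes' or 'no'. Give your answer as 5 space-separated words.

Stream 1: error at byte offset 5. INVALID
Stream 2: decodes cleanly. VALID
Stream 3: error at byte offset 0. INVALID
Stream 4: decodes cleanly. VALID
Stream 5: error at byte offset 3. INVALID

Answer: no yes no yes no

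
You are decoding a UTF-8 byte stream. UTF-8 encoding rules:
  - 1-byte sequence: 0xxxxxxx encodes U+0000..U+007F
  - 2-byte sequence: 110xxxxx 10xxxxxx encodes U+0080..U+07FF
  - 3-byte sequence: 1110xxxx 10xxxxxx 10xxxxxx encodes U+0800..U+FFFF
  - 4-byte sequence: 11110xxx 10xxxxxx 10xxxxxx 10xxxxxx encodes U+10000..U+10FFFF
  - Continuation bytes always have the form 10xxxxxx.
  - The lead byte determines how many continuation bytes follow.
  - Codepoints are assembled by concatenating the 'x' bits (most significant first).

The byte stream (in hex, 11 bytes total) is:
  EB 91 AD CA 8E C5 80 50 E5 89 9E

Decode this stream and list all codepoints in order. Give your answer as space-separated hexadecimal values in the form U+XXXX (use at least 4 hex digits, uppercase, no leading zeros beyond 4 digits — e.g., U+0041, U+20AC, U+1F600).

Byte[0]=EB: 3-byte lead, need 2 cont bytes. acc=0xB
Byte[1]=91: continuation. acc=(acc<<6)|0x11=0x2D1
Byte[2]=AD: continuation. acc=(acc<<6)|0x2D=0xB46D
Completed: cp=U+B46D (starts at byte 0)
Byte[3]=CA: 2-byte lead, need 1 cont bytes. acc=0xA
Byte[4]=8E: continuation. acc=(acc<<6)|0x0E=0x28E
Completed: cp=U+028E (starts at byte 3)
Byte[5]=C5: 2-byte lead, need 1 cont bytes. acc=0x5
Byte[6]=80: continuation. acc=(acc<<6)|0x00=0x140
Completed: cp=U+0140 (starts at byte 5)
Byte[7]=50: 1-byte ASCII. cp=U+0050
Byte[8]=E5: 3-byte lead, need 2 cont bytes. acc=0x5
Byte[9]=89: continuation. acc=(acc<<6)|0x09=0x149
Byte[10]=9E: continuation. acc=(acc<<6)|0x1E=0x525E
Completed: cp=U+525E (starts at byte 8)

Answer: U+B46D U+028E U+0140 U+0050 U+525E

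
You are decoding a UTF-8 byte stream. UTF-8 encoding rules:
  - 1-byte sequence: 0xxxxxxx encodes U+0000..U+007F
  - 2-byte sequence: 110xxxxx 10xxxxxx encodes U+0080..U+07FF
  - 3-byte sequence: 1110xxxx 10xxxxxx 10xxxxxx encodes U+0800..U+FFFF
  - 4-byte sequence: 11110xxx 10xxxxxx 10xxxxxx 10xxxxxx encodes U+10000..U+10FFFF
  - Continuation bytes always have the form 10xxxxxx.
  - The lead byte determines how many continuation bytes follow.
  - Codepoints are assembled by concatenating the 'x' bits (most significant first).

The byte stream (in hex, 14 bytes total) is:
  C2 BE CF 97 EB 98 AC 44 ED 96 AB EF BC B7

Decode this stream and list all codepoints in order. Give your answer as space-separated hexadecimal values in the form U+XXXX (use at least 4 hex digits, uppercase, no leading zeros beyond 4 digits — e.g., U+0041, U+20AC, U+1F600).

Answer: U+00BE U+03D7 U+B62C U+0044 U+D5AB U+FF37

Derivation:
Byte[0]=C2: 2-byte lead, need 1 cont bytes. acc=0x2
Byte[1]=BE: continuation. acc=(acc<<6)|0x3E=0xBE
Completed: cp=U+00BE (starts at byte 0)
Byte[2]=CF: 2-byte lead, need 1 cont bytes. acc=0xF
Byte[3]=97: continuation. acc=(acc<<6)|0x17=0x3D7
Completed: cp=U+03D7 (starts at byte 2)
Byte[4]=EB: 3-byte lead, need 2 cont bytes. acc=0xB
Byte[5]=98: continuation. acc=(acc<<6)|0x18=0x2D8
Byte[6]=AC: continuation. acc=(acc<<6)|0x2C=0xB62C
Completed: cp=U+B62C (starts at byte 4)
Byte[7]=44: 1-byte ASCII. cp=U+0044
Byte[8]=ED: 3-byte lead, need 2 cont bytes. acc=0xD
Byte[9]=96: continuation. acc=(acc<<6)|0x16=0x356
Byte[10]=AB: continuation. acc=(acc<<6)|0x2B=0xD5AB
Completed: cp=U+D5AB (starts at byte 8)
Byte[11]=EF: 3-byte lead, need 2 cont bytes. acc=0xF
Byte[12]=BC: continuation. acc=(acc<<6)|0x3C=0x3FC
Byte[13]=B7: continuation. acc=(acc<<6)|0x37=0xFF37
Completed: cp=U+FF37 (starts at byte 11)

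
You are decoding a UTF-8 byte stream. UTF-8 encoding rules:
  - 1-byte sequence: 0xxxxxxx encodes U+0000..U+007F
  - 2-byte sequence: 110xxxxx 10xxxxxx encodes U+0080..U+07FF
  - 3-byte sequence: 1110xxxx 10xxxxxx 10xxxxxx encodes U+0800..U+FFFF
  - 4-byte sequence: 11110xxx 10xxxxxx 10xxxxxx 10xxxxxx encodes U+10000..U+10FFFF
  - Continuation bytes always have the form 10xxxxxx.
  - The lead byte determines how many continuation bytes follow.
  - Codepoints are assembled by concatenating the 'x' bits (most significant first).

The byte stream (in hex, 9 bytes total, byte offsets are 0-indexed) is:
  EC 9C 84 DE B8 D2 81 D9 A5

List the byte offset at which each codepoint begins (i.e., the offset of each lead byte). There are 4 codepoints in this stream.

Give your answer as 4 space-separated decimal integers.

Byte[0]=EC: 3-byte lead, need 2 cont bytes. acc=0xC
Byte[1]=9C: continuation. acc=(acc<<6)|0x1C=0x31C
Byte[2]=84: continuation. acc=(acc<<6)|0x04=0xC704
Completed: cp=U+C704 (starts at byte 0)
Byte[3]=DE: 2-byte lead, need 1 cont bytes. acc=0x1E
Byte[4]=B8: continuation. acc=(acc<<6)|0x38=0x7B8
Completed: cp=U+07B8 (starts at byte 3)
Byte[5]=D2: 2-byte lead, need 1 cont bytes. acc=0x12
Byte[6]=81: continuation. acc=(acc<<6)|0x01=0x481
Completed: cp=U+0481 (starts at byte 5)
Byte[7]=D9: 2-byte lead, need 1 cont bytes. acc=0x19
Byte[8]=A5: continuation. acc=(acc<<6)|0x25=0x665
Completed: cp=U+0665 (starts at byte 7)

Answer: 0 3 5 7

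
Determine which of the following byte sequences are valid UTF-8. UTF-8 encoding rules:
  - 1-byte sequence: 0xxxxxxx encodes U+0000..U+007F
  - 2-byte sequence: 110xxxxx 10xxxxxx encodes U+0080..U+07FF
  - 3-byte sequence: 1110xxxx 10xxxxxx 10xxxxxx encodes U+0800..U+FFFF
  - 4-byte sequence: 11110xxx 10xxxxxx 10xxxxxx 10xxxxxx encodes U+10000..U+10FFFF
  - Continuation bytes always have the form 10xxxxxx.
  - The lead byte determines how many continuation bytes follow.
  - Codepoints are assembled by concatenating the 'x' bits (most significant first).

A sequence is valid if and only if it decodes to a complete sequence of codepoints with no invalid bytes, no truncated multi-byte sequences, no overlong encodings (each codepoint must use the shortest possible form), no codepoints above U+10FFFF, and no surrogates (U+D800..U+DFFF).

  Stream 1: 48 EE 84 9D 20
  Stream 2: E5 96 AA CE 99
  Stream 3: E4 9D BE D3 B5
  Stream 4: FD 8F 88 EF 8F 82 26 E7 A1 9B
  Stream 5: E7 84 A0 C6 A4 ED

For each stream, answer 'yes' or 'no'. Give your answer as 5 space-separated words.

Stream 1: decodes cleanly. VALID
Stream 2: decodes cleanly. VALID
Stream 3: decodes cleanly. VALID
Stream 4: error at byte offset 0. INVALID
Stream 5: error at byte offset 6. INVALID

Answer: yes yes yes no no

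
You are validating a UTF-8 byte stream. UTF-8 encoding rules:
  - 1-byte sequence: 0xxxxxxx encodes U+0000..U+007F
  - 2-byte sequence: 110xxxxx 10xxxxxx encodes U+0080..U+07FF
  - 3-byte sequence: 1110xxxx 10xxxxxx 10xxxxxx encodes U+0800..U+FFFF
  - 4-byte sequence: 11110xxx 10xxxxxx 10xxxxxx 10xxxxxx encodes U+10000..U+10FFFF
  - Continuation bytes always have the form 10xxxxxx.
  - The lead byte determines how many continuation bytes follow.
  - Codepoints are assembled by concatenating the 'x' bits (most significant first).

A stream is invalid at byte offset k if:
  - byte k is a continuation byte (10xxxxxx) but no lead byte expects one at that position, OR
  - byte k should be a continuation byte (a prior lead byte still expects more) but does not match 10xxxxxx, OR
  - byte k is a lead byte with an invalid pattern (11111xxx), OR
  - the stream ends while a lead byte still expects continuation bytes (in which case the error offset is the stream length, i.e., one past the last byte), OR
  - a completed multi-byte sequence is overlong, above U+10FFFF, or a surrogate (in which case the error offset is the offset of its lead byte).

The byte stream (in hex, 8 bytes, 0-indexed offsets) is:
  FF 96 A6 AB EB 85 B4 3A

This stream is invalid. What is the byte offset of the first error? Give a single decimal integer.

Byte[0]=FF: INVALID lead byte (not 0xxx/110x/1110/11110)

Answer: 0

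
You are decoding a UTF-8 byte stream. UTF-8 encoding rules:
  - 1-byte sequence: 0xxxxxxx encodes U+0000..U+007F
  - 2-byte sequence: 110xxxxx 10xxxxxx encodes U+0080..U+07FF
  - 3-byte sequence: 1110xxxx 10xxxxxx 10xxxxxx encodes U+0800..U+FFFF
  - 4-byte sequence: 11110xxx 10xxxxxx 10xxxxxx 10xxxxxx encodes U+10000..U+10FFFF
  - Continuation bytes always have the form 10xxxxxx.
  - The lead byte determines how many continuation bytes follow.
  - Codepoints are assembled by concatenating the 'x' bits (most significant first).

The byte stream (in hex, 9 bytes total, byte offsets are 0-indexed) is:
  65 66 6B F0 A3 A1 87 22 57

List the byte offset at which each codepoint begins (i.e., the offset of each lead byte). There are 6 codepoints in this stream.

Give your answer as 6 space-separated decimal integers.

Answer: 0 1 2 3 7 8

Derivation:
Byte[0]=65: 1-byte ASCII. cp=U+0065
Byte[1]=66: 1-byte ASCII. cp=U+0066
Byte[2]=6B: 1-byte ASCII. cp=U+006B
Byte[3]=F0: 4-byte lead, need 3 cont bytes. acc=0x0
Byte[4]=A3: continuation. acc=(acc<<6)|0x23=0x23
Byte[5]=A1: continuation. acc=(acc<<6)|0x21=0x8E1
Byte[6]=87: continuation. acc=(acc<<6)|0x07=0x23847
Completed: cp=U+23847 (starts at byte 3)
Byte[7]=22: 1-byte ASCII. cp=U+0022
Byte[8]=57: 1-byte ASCII. cp=U+0057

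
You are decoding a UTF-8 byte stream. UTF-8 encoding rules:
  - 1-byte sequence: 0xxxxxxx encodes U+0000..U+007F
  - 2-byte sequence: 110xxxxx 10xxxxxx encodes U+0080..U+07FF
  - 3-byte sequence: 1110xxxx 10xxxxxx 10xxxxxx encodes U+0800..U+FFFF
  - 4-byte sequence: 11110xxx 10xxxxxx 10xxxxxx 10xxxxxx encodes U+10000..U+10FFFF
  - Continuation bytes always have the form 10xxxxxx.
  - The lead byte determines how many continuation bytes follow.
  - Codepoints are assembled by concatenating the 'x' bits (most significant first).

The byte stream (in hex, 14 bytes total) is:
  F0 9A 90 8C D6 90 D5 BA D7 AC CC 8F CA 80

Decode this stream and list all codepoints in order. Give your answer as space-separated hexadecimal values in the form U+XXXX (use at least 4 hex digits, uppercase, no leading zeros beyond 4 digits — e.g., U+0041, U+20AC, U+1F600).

Answer: U+1A40C U+0590 U+057A U+05EC U+030F U+0280

Derivation:
Byte[0]=F0: 4-byte lead, need 3 cont bytes. acc=0x0
Byte[1]=9A: continuation. acc=(acc<<6)|0x1A=0x1A
Byte[2]=90: continuation. acc=(acc<<6)|0x10=0x690
Byte[3]=8C: continuation. acc=(acc<<6)|0x0C=0x1A40C
Completed: cp=U+1A40C (starts at byte 0)
Byte[4]=D6: 2-byte lead, need 1 cont bytes. acc=0x16
Byte[5]=90: continuation. acc=(acc<<6)|0x10=0x590
Completed: cp=U+0590 (starts at byte 4)
Byte[6]=D5: 2-byte lead, need 1 cont bytes. acc=0x15
Byte[7]=BA: continuation. acc=(acc<<6)|0x3A=0x57A
Completed: cp=U+057A (starts at byte 6)
Byte[8]=D7: 2-byte lead, need 1 cont bytes. acc=0x17
Byte[9]=AC: continuation. acc=(acc<<6)|0x2C=0x5EC
Completed: cp=U+05EC (starts at byte 8)
Byte[10]=CC: 2-byte lead, need 1 cont bytes. acc=0xC
Byte[11]=8F: continuation. acc=(acc<<6)|0x0F=0x30F
Completed: cp=U+030F (starts at byte 10)
Byte[12]=CA: 2-byte lead, need 1 cont bytes. acc=0xA
Byte[13]=80: continuation. acc=(acc<<6)|0x00=0x280
Completed: cp=U+0280 (starts at byte 12)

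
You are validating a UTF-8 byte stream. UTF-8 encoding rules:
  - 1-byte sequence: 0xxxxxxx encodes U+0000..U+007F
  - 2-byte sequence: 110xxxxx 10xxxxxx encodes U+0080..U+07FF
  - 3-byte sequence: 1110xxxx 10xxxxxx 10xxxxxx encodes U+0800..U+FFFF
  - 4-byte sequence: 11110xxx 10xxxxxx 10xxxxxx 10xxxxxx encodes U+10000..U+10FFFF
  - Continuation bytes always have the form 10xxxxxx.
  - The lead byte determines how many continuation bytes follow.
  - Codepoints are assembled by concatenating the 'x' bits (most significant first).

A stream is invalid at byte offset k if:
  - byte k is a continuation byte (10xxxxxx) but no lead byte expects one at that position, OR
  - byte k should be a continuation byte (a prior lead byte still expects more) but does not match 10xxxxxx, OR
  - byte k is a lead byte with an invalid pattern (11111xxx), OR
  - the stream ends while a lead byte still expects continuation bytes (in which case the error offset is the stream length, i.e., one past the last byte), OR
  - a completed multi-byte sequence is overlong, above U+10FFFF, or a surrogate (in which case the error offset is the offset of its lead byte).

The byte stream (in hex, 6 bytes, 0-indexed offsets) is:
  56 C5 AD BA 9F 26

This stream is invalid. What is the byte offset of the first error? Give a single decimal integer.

Answer: 3

Derivation:
Byte[0]=56: 1-byte ASCII. cp=U+0056
Byte[1]=C5: 2-byte lead, need 1 cont bytes. acc=0x5
Byte[2]=AD: continuation. acc=(acc<<6)|0x2D=0x16D
Completed: cp=U+016D (starts at byte 1)
Byte[3]=BA: INVALID lead byte (not 0xxx/110x/1110/11110)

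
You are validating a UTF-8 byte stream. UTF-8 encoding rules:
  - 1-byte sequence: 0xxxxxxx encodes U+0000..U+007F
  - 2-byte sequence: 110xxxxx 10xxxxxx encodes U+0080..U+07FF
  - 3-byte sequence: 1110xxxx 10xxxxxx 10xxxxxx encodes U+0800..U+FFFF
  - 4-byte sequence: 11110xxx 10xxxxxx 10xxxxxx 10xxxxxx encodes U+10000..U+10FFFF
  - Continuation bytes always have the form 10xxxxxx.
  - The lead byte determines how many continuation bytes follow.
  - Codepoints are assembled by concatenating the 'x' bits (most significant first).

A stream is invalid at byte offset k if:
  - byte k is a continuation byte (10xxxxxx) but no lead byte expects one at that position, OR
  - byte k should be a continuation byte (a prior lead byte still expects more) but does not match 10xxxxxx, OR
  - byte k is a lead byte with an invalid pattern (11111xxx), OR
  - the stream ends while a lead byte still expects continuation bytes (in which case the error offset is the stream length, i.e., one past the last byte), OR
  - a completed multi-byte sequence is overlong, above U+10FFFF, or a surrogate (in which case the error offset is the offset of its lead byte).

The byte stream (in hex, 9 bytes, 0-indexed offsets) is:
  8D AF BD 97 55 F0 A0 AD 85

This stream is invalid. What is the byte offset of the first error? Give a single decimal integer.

Byte[0]=8D: INVALID lead byte (not 0xxx/110x/1110/11110)

Answer: 0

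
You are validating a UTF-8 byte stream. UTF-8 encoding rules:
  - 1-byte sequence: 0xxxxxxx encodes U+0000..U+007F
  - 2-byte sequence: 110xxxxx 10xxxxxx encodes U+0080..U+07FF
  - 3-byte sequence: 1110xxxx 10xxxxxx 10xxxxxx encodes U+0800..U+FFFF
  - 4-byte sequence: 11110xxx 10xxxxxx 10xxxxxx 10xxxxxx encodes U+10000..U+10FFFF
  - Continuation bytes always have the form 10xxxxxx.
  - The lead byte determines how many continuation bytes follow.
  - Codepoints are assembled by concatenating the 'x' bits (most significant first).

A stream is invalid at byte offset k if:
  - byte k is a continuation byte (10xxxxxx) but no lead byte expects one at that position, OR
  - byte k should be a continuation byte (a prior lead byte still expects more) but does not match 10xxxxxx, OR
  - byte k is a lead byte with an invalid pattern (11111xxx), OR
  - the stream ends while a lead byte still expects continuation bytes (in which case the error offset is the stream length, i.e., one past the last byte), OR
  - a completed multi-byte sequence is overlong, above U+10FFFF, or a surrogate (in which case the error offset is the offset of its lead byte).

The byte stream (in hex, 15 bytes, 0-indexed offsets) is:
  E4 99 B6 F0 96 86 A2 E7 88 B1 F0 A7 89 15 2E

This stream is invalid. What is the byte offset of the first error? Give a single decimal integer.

Answer: 13

Derivation:
Byte[0]=E4: 3-byte lead, need 2 cont bytes. acc=0x4
Byte[1]=99: continuation. acc=(acc<<6)|0x19=0x119
Byte[2]=B6: continuation. acc=(acc<<6)|0x36=0x4676
Completed: cp=U+4676 (starts at byte 0)
Byte[3]=F0: 4-byte lead, need 3 cont bytes. acc=0x0
Byte[4]=96: continuation. acc=(acc<<6)|0x16=0x16
Byte[5]=86: continuation. acc=(acc<<6)|0x06=0x586
Byte[6]=A2: continuation. acc=(acc<<6)|0x22=0x161A2
Completed: cp=U+161A2 (starts at byte 3)
Byte[7]=E7: 3-byte lead, need 2 cont bytes. acc=0x7
Byte[8]=88: continuation. acc=(acc<<6)|0x08=0x1C8
Byte[9]=B1: continuation. acc=(acc<<6)|0x31=0x7231
Completed: cp=U+7231 (starts at byte 7)
Byte[10]=F0: 4-byte lead, need 3 cont bytes. acc=0x0
Byte[11]=A7: continuation. acc=(acc<<6)|0x27=0x27
Byte[12]=89: continuation. acc=(acc<<6)|0x09=0x9C9
Byte[13]=15: expected 10xxxxxx continuation. INVALID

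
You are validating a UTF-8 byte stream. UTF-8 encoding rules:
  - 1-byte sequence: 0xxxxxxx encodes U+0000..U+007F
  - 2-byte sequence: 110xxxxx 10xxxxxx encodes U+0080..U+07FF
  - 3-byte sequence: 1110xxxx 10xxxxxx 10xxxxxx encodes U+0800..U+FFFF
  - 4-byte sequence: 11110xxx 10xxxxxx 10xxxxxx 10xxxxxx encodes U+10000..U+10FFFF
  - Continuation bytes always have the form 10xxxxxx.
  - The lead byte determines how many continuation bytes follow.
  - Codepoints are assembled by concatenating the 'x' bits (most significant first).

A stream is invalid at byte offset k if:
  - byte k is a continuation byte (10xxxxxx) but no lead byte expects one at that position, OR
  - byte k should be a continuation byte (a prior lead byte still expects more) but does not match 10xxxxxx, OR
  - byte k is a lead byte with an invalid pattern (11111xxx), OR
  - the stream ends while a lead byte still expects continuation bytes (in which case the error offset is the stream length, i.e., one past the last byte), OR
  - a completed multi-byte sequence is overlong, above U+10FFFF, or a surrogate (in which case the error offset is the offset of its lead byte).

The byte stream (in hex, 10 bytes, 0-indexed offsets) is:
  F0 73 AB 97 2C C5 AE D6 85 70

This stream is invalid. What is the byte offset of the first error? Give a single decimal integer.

Answer: 1

Derivation:
Byte[0]=F0: 4-byte lead, need 3 cont bytes. acc=0x0
Byte[1]=73: expected 10xxxxxx continuation. INVALID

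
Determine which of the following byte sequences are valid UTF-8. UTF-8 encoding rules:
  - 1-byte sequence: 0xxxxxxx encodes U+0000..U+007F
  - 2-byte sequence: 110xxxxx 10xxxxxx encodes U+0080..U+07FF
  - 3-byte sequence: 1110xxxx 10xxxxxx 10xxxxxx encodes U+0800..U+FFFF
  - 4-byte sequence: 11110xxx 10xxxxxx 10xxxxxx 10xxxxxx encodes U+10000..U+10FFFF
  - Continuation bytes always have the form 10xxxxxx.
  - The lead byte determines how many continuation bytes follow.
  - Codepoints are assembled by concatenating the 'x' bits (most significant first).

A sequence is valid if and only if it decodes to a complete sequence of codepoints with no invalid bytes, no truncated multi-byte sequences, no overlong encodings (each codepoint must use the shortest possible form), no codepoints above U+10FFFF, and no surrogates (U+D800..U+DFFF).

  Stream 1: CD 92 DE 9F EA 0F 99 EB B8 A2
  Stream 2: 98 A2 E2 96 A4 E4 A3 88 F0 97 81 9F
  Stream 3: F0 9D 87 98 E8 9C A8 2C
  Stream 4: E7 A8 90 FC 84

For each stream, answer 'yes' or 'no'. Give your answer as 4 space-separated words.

Stream 1: error at byte offset 5. INVALID
Stream 2: error at byte offset 0. INVALID
Stream 3: decodes cleanly. VALID
Stream 4: error at byte offset 3. INVALID

Answer: no no yes no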